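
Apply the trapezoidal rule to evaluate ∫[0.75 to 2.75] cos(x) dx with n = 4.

f(x) = cos(x)
a = 0.75, b = 2.75, n = 4
h = (b - a)/n = 0.500000

Trapezoidal rule: (h/2)[f(x₀) + 2f(x₁) + 2f(x₂) + ... + f(xₙ)]

x_0 = 0.7500, f(x_0) = 0.731689, coefficient = 1
x_1 = 1.2500, f(x_1) = 0.315322, coefficient = 2
x_2 = 1.7500, f(x_2) = -0.178246, coefficient = 2
x_3 = 2.2500, f(x_3) = -0.628174, coefficient = 2
x_4 = 2.7500, f(x_4) = -0.924302, coefficient = 1

I ≈ (0.500000/2) × -1.174808 = -0.293702
Exact value: -0.299978
Error: 0.006276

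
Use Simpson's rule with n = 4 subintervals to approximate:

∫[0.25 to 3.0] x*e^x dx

f(x) = x*e^x
a = 0.25, b = 3.0, n = 4
h = (b - a)/n = 0.687500

Simpson's rule: (h/3)[f(x₀) + 4f(x₁) + 2f(x₂) + ... + f(xₙ)]

x_0 = 0.2500, f(x_0) = 0.321006, coefficient = 1
x_1 = 0.9375, f(x_1) = 2.393990, coefficient = 4
x_2 = 1.6250, f(x_2) = 8.252431, coefficient = 2
x_3 = 2.3125, f(x_3) = 23.355423, coefficient = 4
x_4 = 3.0000, f(x_4) = 60.256611, coefficient = 1

I ≈ (0.687500/3) × 180.080130 = 41.268363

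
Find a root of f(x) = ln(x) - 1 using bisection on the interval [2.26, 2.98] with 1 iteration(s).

f(x) = ln(x) - 1
Initial interval: [2.26, 2.98]

Iteration 1:
  c_1 = (2.260000 + 2.980000)/2 = 2.620000
  f(c_1) = f(2.620000) = -0.036826
  f(a) × f(c) ≥ 0, new interval: [2.620000, 2.980000]

After 1 iteration(s), the approximation is c_1 = 2.620000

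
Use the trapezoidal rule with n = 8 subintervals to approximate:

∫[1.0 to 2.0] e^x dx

f(x) = e^x
a = 1.0, b = 2.0, n = 8
h = (b - a)/n = 0.125000

Trapezoidal rule: (h/2)[f(x₀) + 2f(x₁) + 2f(x₂) + ... + f(xₙ)]

x_0 = 1.0000, f(x_0) = 2.718282, coefficient = 1
x_1 = 1.1250, f(x_1) = 3.080217, coefficient = 2
x_2 = 1.2500, f(x_2) = 3.490343, coefficient = 2
x_3 = 1.3750, f(x_3) = 3.955077, coefficient = 2
x_4 = 1.5000, f(x_4) = 4.481689, coefficient = 2
x_5 = 1.6250, f(x_5) = 5.078419, coefficient = 2
x_6 = 1.7500, f(x_6) = 5.754603, coefficient = 2
x_7 = 1.8750, f(x_7) = 6.520819, coefficient = 2
x_8 = 2.0000, f(x_8) = 7.389056, coefficient = 1

I ≈ (0.125000/2) × 74.829671 = 4.676854
Exact value: 4.670774
Error: 0.006080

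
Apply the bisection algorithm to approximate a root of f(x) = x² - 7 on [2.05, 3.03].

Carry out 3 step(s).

f(x) = x² - 7
Initial interval: [2.05, 3.03]

Iteration 1:
  c_1 = (2.050000 + 3.030000)/2 = 2.540000
  f(c_1) = f(2.540000) = -0.548400
  f(a) × f(c) ≥ 0, new interval: [2.540000, 3.030000]
Iteration 2:
  c_2 = (2.540000 + 3.030000)/2 = 2.785000
  f(c_2) = f(2.785000) = 0.756225
  f(a) × f(c) < 0, new interval: [2.540000, 2.785000]
Iteration 3:
  c_3 = (2.540000 + 2.785000)/2 = 2.662500
  f(c_3) = f(2.662500) = 0.088906
  f(a) × f(c) < 0, new interval: [2.540000, 2.662500]

After 3 iteration(s), the approximation is c_3 = 2.662500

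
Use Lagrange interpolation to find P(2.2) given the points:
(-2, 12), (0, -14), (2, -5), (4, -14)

Lagrange interpolation formula:
P(x) = Σ yᵢ × Lᵢ(x)
where Lᵢ(x) = Π_{j≠i} (x - xⱼ)/(xᵢ - xⱼ)

L_0(2.2) = (2.2 - 0)/(-2 - 0) × (2.2 - 2)/(-2 - 2) × (2.2 - 4)/(-2 - 4) = 0.016500
L_1(2.2) = (2.2 - (-2))/(0 - (-2)) × (2.2 - 2)/(0 - 2) × (2.2 - 4)/(0 - 4) = -0.094500
L_2(2.2) = (2.2 - (-2))/(2 - (-2)) × (2.2 - 0)/(2 - 0) × (2.2 - 4)/(2 - 4) = 1.039500
L_3(2.2) = (2.2 - (-2))/(4 - (-2)) × (2.2 - 0)/(4 - 0) × (2.2 - 2)/(4 - 2) = 0.038500

P(2.2) = 12×L_0(2.2) + (-14)×L_1(2.2) + (-5)×L_2(2.2) + (-14)×L_3(2.2)
P(2.2) = -4.215500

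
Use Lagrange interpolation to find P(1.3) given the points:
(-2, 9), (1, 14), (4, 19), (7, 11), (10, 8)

Lagrange interpolation formula:
P(x) = Σ yᵢ × Lᵢ(x)
where Lᵢ(x) = Π_{j≠i} (x - xⱼ)/(xᵢ - xⱼ)

L_0(1.3) = (1.3 - 1)/(-2 - 1) × (1.3 - 4)/(-2 - 4) × (1.3 - 7)/(-2 - 7) × (1.3 - 10)/(-2 - 10) = -0.020663
L_1(1.3) = (1.3 - (-2))/(1 - (-2)) × (1.3 - 4)/(1 - 4) × (1.3 - 7)/(1 - 7) × (1.3 - 10)/(1 - 10) = 0.909150
L_2(1.3) = (1.3 - (-2))/(4 - (-2)) × (1.3 - 1)/(4 - 1) × (1.3 - 7)/(4 - 7) × (1.3 - 10)/(4 - 10) = 0.151525
L_3(1.3) = (1.3 - (-2))/(7 - (-2)) × (1.3 - 1)/(7 - 1) × (1.3 - 4)/(7 - 4) × (1.3 - 10)/(7 - 10) = -0.047850
L_4(1.3) = (1.3 - (-2))/(10 - (-2)) × (1.3 - 1)/(10 - 1) × (1.3 - 4)/(10 - 4) × (1.3 - 7)/(10 - 7) = 0.007838

P(1.3) = 9×L_0(1.3) + 14×L_1(1.3) + 19×L_2(1.3) + 11×L_3(1.3) + 8×L_4(1.3)
P(1.3) = 14.957462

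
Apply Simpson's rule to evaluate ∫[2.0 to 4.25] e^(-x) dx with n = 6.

f(x) = e^(-x)
a = 2.0, b = 4.25, n = 6
h = (b - a)/n = 0.375000

Simpson's rule: (h/3)[f(x₀) + 4f(x₁) + 2f(x₂) + ... + f(xₙ)]

x_0 = 2.0000, f(x_0) = 0.135335, coefficient = 1
x_1 = 2.3750, f(x_1) = 0.093014, coefficient = 4
x_2 = 2.7500, f(x_2) = 0.063928, coefficient = 2
x_3 = 3.1250, f(x_3) = 0.043937, coefficient = 4
x_4 = 3.5000, f(x_4) = 0.030197, coefficient = 2
x_5 = 3.8750, f(x_5) = 0.020754, coefficient = 4
x_6 = 4.2500, f(x_6) = 0.014264, coefficient = 1

I ≈ (0.375000/3) × 0.968673 = 0.121084
Exact value: 0.121071
Error: 0.000013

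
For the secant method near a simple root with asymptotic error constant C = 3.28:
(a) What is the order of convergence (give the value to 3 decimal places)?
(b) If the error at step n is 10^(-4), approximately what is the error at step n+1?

(a) Secant method has superlinear convergence with order φ = (1+√5)/2 ≈ 1.618.
    This means |e_{n+1}| ≈ C|e_n|^1.618.

(b) With |e_n| = 10^(-4) and C = 3.28:
    |e_{n+1}| ≈ 3.28 × (10^(-4))^1.618 = 3.28 × 10^(-6.47)

(a) ≈ 1.618 (golden ratio); (b) |e_{n+1}| ≈ 1.106e-06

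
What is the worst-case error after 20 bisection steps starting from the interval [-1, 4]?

Bisection error bound: |error| ≤ (b-a)/2^n
|error| ≤ (4 - (-1))/2^20 = 5/2^20
|error| ≤ 0.0000047684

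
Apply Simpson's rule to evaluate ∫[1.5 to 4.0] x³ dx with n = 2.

f(x) = x³
a = 1.5, b = 4.0, n = 2
h = (b - a)/n = 1.250000

Simpson's rule: (h/3)[f(x₀) + 4f(x₁) + 2f(x₂) + ... + f(xₙ)]

x_0 = 1.5000, f(x_0) = 3.375000, coefficient = 1
x_1 = 2.7500, f(x_1) = 20.796875, coefficient = 4
x_2 = 4.0000, f(x_2) = 64.000000, coefficient = 1

I ≈ (1.250000/3) × 150.562500 = 62.734375
Exact value: 62.734375
Error: 0.000000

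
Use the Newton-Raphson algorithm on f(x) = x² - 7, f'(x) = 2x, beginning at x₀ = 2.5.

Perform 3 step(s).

f(x) = x² - 7
f'(x) = 2x
x₀ = 2.5

Newton-Raphson formula: x_{n+1} = x_n - f(x_n)/f'(x_n)

Iteration 1:
  f(2.500000) = -0.750000
  f'(2.500000) = 5.000000
  x_1 = 2.500000 - (-0.750000)/5.000000 = 2.650000
Iteration 2:
  f(2.650000) = 0.022500
  f'(2.650000) = 5.300000
  x_2 = 2.650000 - 0.022500/5.300000 = 2.645755
Iteration 3:
  f(2.645755) = 0.000018
  f'(2.645755) = 5.291509
  x_3 = 2.645755 - 0.000018/5.291509 = 2.645751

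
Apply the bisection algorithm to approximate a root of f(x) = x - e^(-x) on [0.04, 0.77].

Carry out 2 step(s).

f(x) = x - e^(-x)
Initial interval: [0.04, 0.77]

Iteration 1:
  c_1 = (0.040000 + 0.770000)/2 = 0.405000
  f(c_1) = f(0.405000) = -0.261977
  f(a) × f(c) ≥ 0, new interval: [0.405000, 0.770000]
Iteration 2:
  c_2 = (0.405000 + 0.770000)/2 = 0.587500
  f(c_2) = f(0.587500) = 0.031785
  f(a) × f(c) < 0, new interval: [0.405000, 0.587500]

After 2 iteration(s), the approximation is c_2 = 0.587500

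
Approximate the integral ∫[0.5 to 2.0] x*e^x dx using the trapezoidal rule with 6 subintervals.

f(x) = x*e^x
a = 0.5, b = 2.0, n = 6
h = (b - a)/n = 0.250000

Trapezoidal rule: (h/2)[f(x₀) + 2f(x₁) + 2f(x₂) + ... + f(xₙ)]

x_0 = 0.5000, f(x_0) = 0.824361, coefficient = 1
x_1 = 0.7500, f(x_1) = 1.587750, coefficient = 2
x_2 = 1.0000, f(x_2) = 2.718282, coefficient = 2
x_3 = 1.2500, f(x_3) = 4.362929, coefficient = 2
x_4 = 1.5000, f(x_4) = 6.722534, coefficient = 2
x_5 = 1.7500, f(x_5) = 10.070555, coefficient = 2
x_6 = 2.0000, f(x_6) = 14.778112, coefficient = 1

I ≈ (0.250000/2) × 66.526570 = 8.315821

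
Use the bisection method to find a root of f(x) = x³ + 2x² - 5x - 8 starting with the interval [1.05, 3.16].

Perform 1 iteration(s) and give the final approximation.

f(x) = x³ + 2x² - 5x - 8
Initial interval: [1.05, 3.16]

Iteration 1:
  c_1 = (1.050000 + 3.160000)/2 = 2.105000
  f(c_1) = f(2.105000) = -0.335642
  f(a) × f(c) ≥ 0, new interval: [2.105000, 3.160000]

After 1 iteration(s), the approximation is c_1 = 2.105000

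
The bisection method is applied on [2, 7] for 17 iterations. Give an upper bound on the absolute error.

Bisection error bound: |error| ≤ (b-a)/2^n
|error| ≤ (7 - 2)/2^17 = 5/2^17
|error| ≤ 0.0000381470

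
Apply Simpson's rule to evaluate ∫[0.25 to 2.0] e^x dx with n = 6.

f(x) = e^x
a = 0.25, b = 2.0, n = 6
h = (b - a)/n = 0.291667

Simpson's rule: (h/3)[f(x₀) + 4f(x₁) + 2f(x₂) + ... + f(xₙ)]

x_0 = 0.2500, f(x_0) = 1.284025, coefficient = 1
x_1 = 0.5417, f(x_1) = 1.718869, coefficient = 4
x_2 = 0.8333, f(x_2) = 2.300976, coefficient = 2
x_3 = 1.1250, f(x_3) = 3.080217, coefficient = 4
x_4 = 1.4167, f(x_4) = 4.123353, coefficient = 2
x_5 = 1.7083, f(x_5) = 5.519754, coefficient = 4
x_6 = 2.0000, f(x_6) = 7.389056, coefficient = 1

I ≈ (0.291667/3) × 62.797101 = 6.105274
Exact value: 6.105031
Error: 0.000243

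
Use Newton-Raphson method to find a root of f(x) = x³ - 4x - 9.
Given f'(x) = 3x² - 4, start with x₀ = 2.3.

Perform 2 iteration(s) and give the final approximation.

f(x) = x³ - 4x - 9
f'(x) = 3x² - 4
x₀ = 2.3

Newton-Raphson formula: x_{n+1} = x_n - f(x_n)/f'(x_n)

Iteration 1:
  f(2.300000) = -6.033000
  f'(2.300000) = 11.870000
  x_1 = 2.300000 - (-6.033000)/11.870000 = 2.808256
Iteration 2:
  f(2.808256) = 1.913732
  f'(2.808256) = 19.658907
  x_2 = 2.808256 - 1.913732/19.658907 = 2.710909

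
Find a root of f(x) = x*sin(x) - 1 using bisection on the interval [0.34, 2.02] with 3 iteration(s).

f(x) = x*sin(x) - 1
Initial interval: [0.34, 2.02]

Iteration 1:
  c_1 = (0.340000 + 2.020000)/2 = 1.180000
  f(c_1) = f(1.180000) = 0.091035
  f(a) × f(c) < 0, new interval: [0.340000, 1.180000]
Iteration 2:
  c_2 = (0.340000 + 1.180000)/2 = 0.760000
  f(c_2) = f(0.760000) = -0.476420
  f(a) × f(c) ≥ 0, new interval: [0.760000, 1.180000]
Iteration 3:
  c_3 = (0.760000 + 1.180000)/2 = 0.970000
  f(c_3) = f(0.970000) = -0.199861
  f(a) × f(c) ≥ 0, new interval: [0.970000, 1.180000]

After 3 iteration(s), the approximation is c_3 = 0.970000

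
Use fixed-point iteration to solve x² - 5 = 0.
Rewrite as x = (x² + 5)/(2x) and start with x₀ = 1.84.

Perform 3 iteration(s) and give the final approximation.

Equation: x² - 5 = 0
Fixed-point form: x = (x² + 5)/(2x)
x₀ = 1.84

x_1 = g(1.840000) = 2.278696
x_2 = g(2.278696) = 2.236467
x_3 = g(2.236467) = 2.236068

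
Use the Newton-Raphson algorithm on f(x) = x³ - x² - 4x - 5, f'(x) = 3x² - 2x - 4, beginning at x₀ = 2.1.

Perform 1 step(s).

f(x) = x³ - x² - 4x - 5
f'(x) = 3x² - 2x - 4
x₀ = 2.1

Newton-Raphson formula: x_{n+1} = x_n - f(x_n)/f'(x_n)

Iteration 1:
  f(2.100000) = -8.549000
  f'(2.100000) = 5.030000
  x_1 = 2.100000 - (-8.549000)/5.030000 = 3.799602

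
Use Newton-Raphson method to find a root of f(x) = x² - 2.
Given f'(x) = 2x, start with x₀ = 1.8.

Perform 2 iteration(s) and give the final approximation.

f(x) = x² - 2
f'(x) = 2x
x₀ = 1.8

Newton-Raphson formula: x_{n+1} = x_n - f(x_n)/f'(x_n)

Iteration 1:
  f(1.800000) = 1.240000
  f'(1.800000) = 3.600000
  x_1 = 1.800000 - 1.240000/3.600000 = 1.455556
Iteration 2:
  f(1.455556) = 0.118642
  f'(1.455556) = 2.911111
  x_2 = 1.455556 - 0.118642/2.911111 = 1.414801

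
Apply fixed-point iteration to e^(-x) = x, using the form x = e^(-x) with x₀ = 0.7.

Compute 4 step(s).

Equation: e^(-x) = x
Fixed-point form: x = e^(-x)
x₀ = 0.7

x_1 = g(0.700000) = 0.496585
x_2 = g(0.496585) = 0.608605
x_3 = g(0.608605) = 0.544109
x_4 = g(0.544109) = 0.580359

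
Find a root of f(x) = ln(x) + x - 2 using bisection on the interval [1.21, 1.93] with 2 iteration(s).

f(x) = ln(x) + x - 2
Initial interval: [1.21, 1.93]

Iteration 1:
  c_1 = (1.210000 + 1.930000)/2 = 1.570000
  f(c_1) = f(1.570000) = 0.021076
  f(a) × f(c) < 0, new interval: [1.210000, 1.570000]
Iteration 2:
  c_2 = (1.210000 + 1.570000)/2 = 1.390000
  f(c_2) = f(1.390000) = -0.280696
  f(a) × f(c) ≥ 0, new interval: [1.390000, 1.570000]

After 2 iteration(s), the approximation is c_2 = 1.390000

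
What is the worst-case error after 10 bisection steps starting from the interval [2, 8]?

Bisection error bound: |error| ≤ (b-a)/2^n
|error| ≤ (8 - 2)/2^10 = 6/2^10
|error| ≤ 0.0058593750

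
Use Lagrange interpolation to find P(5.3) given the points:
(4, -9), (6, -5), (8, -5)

Lagrange interpolation formula:
P(x) = Σ yᵢ × Lᵢ(x)
where Lᵢ(x) = Π_{j≠i} (x - xⱼ)/(xᵢ - xⱼ)

L_0(5.3) = (5.3 - 6)/(4 - 6) × (5.3 - 8)/(4 - 8) = 0.236250
L_1(5.3) = (5.3 - 4)/(6 - 4) × (5.3 - 8)/(6 - 8) = 0.877500
L_2(5.3) = (5.3 - 4)/(8 - 4) × (5.3 - 6)/(8 - 6) = -0.113750

P(5.3) = (-9)×L_0(5.3) + (-5)×L_1(5.3) + (-5)×L_2(5.3)
P(5.3) = -5.945000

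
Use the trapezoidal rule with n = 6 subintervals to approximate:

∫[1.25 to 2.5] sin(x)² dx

f(x) = sin(x)²
a = 1.25, b = 2.5, n = 6
h = (b - a)/n = 0.208333

Trapezoidal rule: (h/2)[f(x₀) + 2f(x₁) + 2f(x₂) + ... + f(xₙ)]

x_0 = 1.2500, f(x_0) = 0.900572, coefficient = 1
x_1 = 1.4583, f(x_1) = 0.987405, coefficient = 2
x_2 = 1.6667, f(x_2) = 0.990837, coefficient = 2
x_3 = 1.8750, f(x_3) = 0.910280, coefficient = 2
x_4 = 2.0833, f(x_4) = 0.759518, coefficient = 2
x_5 = 2.2917, f(x_5) = 0.564349, coefficient = 2
x_6 = 2.5000, f(x_6) = 0.358169, coefficient = 1

I ≈ (0.208333/2) × 9.683518 = 1.008700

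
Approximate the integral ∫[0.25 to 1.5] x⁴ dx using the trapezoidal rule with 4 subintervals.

f(x) = x⁴
a = 0.25, b = 1.5, n = 4
h = (b - a)/n = 0.312500

Trapezoidal rule: (h/2)[f(x₀) + 2f(x₁) + 2f(x₂) + ... + f(xₙ)]

x_0 = 0.2500, f(x_0) = 0.003906, coefficient = 1
x_1 = 0.5625, f(x_1) = 0.100113, coefficient = 2
x_2 = 0.8750, f(x_2) = 0.586182, coefficient = 2
x_3 = 1.1875, f(x_3) = 1.988541, coefficient = 2
x_4 = 1.5000, f(x_4) = 5.062500, coefficient = 1

I ≈ (0.312500/2) × 10.416077 = 1.627512
Exact value: 1.518555
Error: 0.108957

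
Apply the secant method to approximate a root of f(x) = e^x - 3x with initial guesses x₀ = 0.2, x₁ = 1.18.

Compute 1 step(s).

f(x) = e^x - 3x
x₀ = 0.2, x₁ = 1.18

Secant formula: x_{n+1} = x_n - f(x_n)(x_n - x_{n-1})/(f(x_n) - f(x_{n-1}))

Iteration 1:
  f(0.200000) = 0.621403
  f(1.180000) = -0.285626
  x_2 = 1.180000 - (-0.285626)×(1.180000 - 0.200000)/(-0.285626 - 0.621403)
       = 0.871395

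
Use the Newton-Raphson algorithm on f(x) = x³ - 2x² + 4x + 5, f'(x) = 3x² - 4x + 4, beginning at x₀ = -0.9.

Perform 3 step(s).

f(x) = x³ - 2x² + 4x + 5
f'(x) = 3x² - 4x + 4
x₀ = -0.9

Newton-Raphson formula: x_{n+1} = x_n - f(x_n)/f'(x_n)

Iteration 1:
  f(-0.900000) = -0.949000
  f'(-0.900000) = 10.030000
  x_1 = -0.900000 - (-0.949000)/10.030000 = -0.805384
Iteration 2:
  f(-0.805384) = -0.041228
  f'(-0.805384) = 9.167465
  x_2 = -0.805384 - (-0.041228)/9.167465 = -0.800887
Iteration 3:
  f(-0.800887) = -0.000089
  f'(-0.800887) = 9.127804
  x_3 = -0.800887 - (-0.000089)/9.127804 = -0.800877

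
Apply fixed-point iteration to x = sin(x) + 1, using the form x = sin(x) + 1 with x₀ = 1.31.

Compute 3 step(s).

Equation: x = sin(x) + 1
Fixed-point form: x = sin(x) + 1
x₀ = 1.31

x_1 = g(1.310000) = 1.966185
x_2 = g(1.966185) = 1.922847
x_3 = g(1.922847) = 1.938668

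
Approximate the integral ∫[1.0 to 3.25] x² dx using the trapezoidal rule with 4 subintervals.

f(x) = x²
a = 1.0, b = 3.25, n = 4
h = (b - a)/n = 0.562500

Trapezoidal rule: (h/2)[f(x₀) + 2f(x₁) + 2f(x₂) + ... + f(xₙ)]

x_0 = 1.0000, f(x_0) = 1.000000, coefficient = 1
x_1 = 1.5625, f(x_1) = 2.441406, coefficient = 2
x_2 = 2.1250, f(x_2) = 4.515625, coefficient = 2
x_3 = 2.6875, f(x_3) = 7.222656, coefficient = 2
x_4 = 3.2500, f(x_4) = 10.562500, coefficient = 1

I ≈ (0.562500/2) × 39.921875 = 11.228027
Exact value: 11.109375
Error: 0.118652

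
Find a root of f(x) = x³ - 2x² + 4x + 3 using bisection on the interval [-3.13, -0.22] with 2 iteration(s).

f(x) = x³ - 2x² + 4x + 3
Initial interval: [-3.13, -0.22]

Iteration 1:
  c_1 = (-3.130000 + (-0.220000))/2 = -1.675000
  f(c_1) = f(-1.675000) = -14.010672
  f(a) × f(c) ≥ 0, new interval: [-1.675000, -0.220000]
Iteration 2:
  c_2 = (-1.675000 + (-0.220000))/2 = -0.947500
  f(c_2) = f(-0.947500) = -3.436137
  f(a) × f(c) ≥ 0, new interval: [-0.947500, -0.220000]

After 2 iteration(s), the approximation is c_2 = -0.947500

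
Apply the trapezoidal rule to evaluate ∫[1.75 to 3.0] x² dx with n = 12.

f(x) = x²
a = 1.75, b = 3.0, n = 12
h = (b - a)/n = 0.104167

Trapezoidal rule: (h/2)[f(x₀) + 2f(x₁) + 2f(x₂) + ... + f(xₙ)]

x_0 = 1.7500, f(x_0) = 3.062500, coefficient = 1
x_1 = 1.8542, f(x_1) = 3.437934, coefficient = 2
x_2 = 1.9583, f(x_2) = 3.835069, coefficient = 2
x_3 = 2.0625, f(x_3) = 4.253906, coefficient = 2
x_4 = 2.1667, f(x_4) = 4.694444, coefficient = 2
x_5 = 2.2708, f(x_5) = 5.156684, coefficient = 2
x_6 = 2.3750, f(x_6) = 5.640625, coefficient = 2
x_7 = 2.4792, f(x_7) = 6.146267, coefficient = 2
x_8 = 2.5833, f(x_8) = 6.673611, coefficient = 2
x_9 = 2.6875, f(x_9) = 7.222656, coefficient = 2
x_10 = 2.7917, f(x_10) = 7.793403, coefficient = 2
x_11 = 2.8958, f(x_11) = 8.385851, coefficient = 2
x_12 = 3.0000, f(x_12) = 9.000000, coefficient = 1

I ≈ (0.104167/2) × 138.543403 = 7.215802
Exact value: 7.213542
Error: 0.002261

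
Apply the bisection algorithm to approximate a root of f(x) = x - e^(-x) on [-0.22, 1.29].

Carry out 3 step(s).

f(x) = x - e^(-x)
Initial interval: [-0.22, 1.29]

Iteration 1:
  c_1 = (-0.220000 + 1.290000)/2 = 0.535000
  f(c_1) = f(0.535000) = -0.050669
  f(a) × f(c) ≥ 0, new interval: [0.535000, 1.290000]
Iteration 2:
  c_2 = (0.535000 + 1.290000)/2 = 0.912500
  f(c_2) = f(0.912500) = 0.510981
  f(a) × f(c) < 0, new interval: [0.535000, 0.912500]
Iteration 3:
  c_3 = (0.535000 + 0.912500)/2 = 0.723750
  f(c_3) = f(0.723750) = 0.238820
  f(a) × f(c) < 0, new interval: [0.535000, 0.723750]

After 3 iteration(s), the approximation is c_3 = 0.723750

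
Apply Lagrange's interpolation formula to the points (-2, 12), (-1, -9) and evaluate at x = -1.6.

Lagrange interpolation formula:
P(x) = Σ yᵢ × Lᵢ(x)
where Lᵢ(x) = Π_{j≠i} (x - xⱼ)/(xᵢ - xⱼ)

L_0(-1.6) = (-1.6 - (-1))/(-2 - (-1)) = 0.600000
L_1(-1.6) = (-1.6 - (-2))/(-1 - (-2)) = 0.400000

P(-1.6) = 12×L_0(-1.6) + (-9)×L_1(-1.6)
P(-1.6) = 3.600000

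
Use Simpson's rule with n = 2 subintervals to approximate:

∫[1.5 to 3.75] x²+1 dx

f(x) = x²+1
a = 1.5, b = 3.75, n = 2
h = (b - a)/n = 1.125000

Simpson's rule: (h/3)[f(x₀) + 4f(x₁) + 2f(x₂) + ... + f(xₙ)]

x_0 = 1.5000, f(x_0) = 3.250000, coefficient = 1
x_1 = 2.6250, f(x_1) = 7.890625, coefficient = 4
x_2 = 3.7500, f(x_2) = 15.062500, coefficient = 1

I ≈ (1.125000/3) × 49.875000 = 18.703125
Exact value: 18.703125
Error: 0.000000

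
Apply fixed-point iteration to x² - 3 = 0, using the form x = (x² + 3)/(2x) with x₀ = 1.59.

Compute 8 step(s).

Equation: x² - 3 = 0
Fixed-point form: x = (x² + 3)/(2x)
x₀ = 1.59

x_1 = g(1.590000) = 1.738396
x_2 = g(1.738396) = 1.732062
x_3 = g(1.732062) = 1.732051
x_4 = g(1.732051) = 1.732051
x_5 = g(1.732051) = 1.732051
x_6 = g(1.732051) = 1.732051
x_7 = g(1.732051) = 1.732051
x_8 = g(1.732051) = 1.732051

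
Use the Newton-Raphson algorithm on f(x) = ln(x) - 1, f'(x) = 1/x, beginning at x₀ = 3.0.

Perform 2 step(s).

f(x) = ln(x) - 1
f'(x) = 1/x
x₀ = 3.0

Newton-Raphson formula: x_{n+1} = x_n - f(x_n)/f'(x_n)

Iteration 1:
  f(3.000000) = 0.098612
  f'(3.000000) = 0.333333
  x_1 = 3.000000 - 0.098612/0.333333 = 2.704163
Iteration 2:
  f(2.704163) = -0.005208
  f'(2.704163) = 0.369800
  x_2 = 2.704163 - (-0.005208)/0.369800 = 2.718245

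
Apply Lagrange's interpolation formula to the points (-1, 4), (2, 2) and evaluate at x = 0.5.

Lagrange interpolation formula:
P(x) = Σ yᵢ × Lᵢ(x)
where Lᵢ(x) = Π_{j≠i} (x - xⱼ)/(xᵢ - xⱼ)

L_0(0.5) = (0.5 - 2)/(-1 - 2) = 0.500000
L_1(0.5) = (0.5 - (-1))/(2 - (-1)) = 0.500000

P(0.5) = 4×L_0(0.5) + 2×L_1(0.5)
P(0.5) = 3.000000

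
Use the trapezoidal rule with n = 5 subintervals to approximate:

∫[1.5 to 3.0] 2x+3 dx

f(x) = 2x+3
a = 1.5, b = 3.0, n = 5
h = (b - a)/n = 0.300000

Trapezoidal rule: (h/2)[f(x₀) + 2f(x₁) + 2f(x₂) + ... + f(xₙ)]

x_0 = 1.5000, f(x_0) = 6.000000, coefficient = 1
x_1 = 1.8000, f(x_1) = 6.600000, coefficient = 2
x_2 = 2.1000, f(x_2) = 7.200000, coefficient = 2
x_3 = 2.4000, f(x_3) = 7.800000, coefficient = 2
x_4 = 2.7000, f(x_4) = 8.400000, coefficient = 2
x_5 = 3.0000, f(x_5) = 9.000000, coefficient = 1

I ≈ (0.300000/2) × 75.000000 = 11.250000
Exact value: 11.250000
Error: 0.000000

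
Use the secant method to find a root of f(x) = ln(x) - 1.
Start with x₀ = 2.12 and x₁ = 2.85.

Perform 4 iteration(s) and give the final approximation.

f(x) = ln(x) - 1
x₀ = 2.12, x₁ = 2.85

Secant formula: x_{n+1} = x_n - f(x_n)(x_n - x_{n-1})/(f(x_n) - f(x_{n-1}))

Iteration 1:
  f(2.120000) = -0.248584
  f(2.850000) = 0.047319
  x_2 = 2.850000 - 0.047319×(2.850000 - 2.120000)/(0.047319 - (-0.248584))
       = 2.733263
Iteration 2:
  f(2.850000) = 0.047319
  f(2.733263) = 0.005496
  x_3 = 2.733263 - 0.005496×(2.733263 - 2.850000)/(0.005496 - 0.047319)
       = 2.717922
Iteration 3:
  f(2.733263) = 0.005496
  f(2.717922) = -0.000132
  x_4 = 2.717922 - (-0.000132)×(2.717922 - 2.733263)/(-0.000132 - 0.005496)
       = 2.718283
Iteration 4:
  f(2.717922) = -0.000132
  f(2.718283) = 0.000000
  x_5 = 2.718283 - 0.000000×(2.718283 - 2.717922)/(0.000000 - (-0.000132))
       = 2.718282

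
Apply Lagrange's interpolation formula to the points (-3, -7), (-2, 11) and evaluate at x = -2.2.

Lagrange interpolation formula:
P(x) = Σ yᵢ × Lᵢ(x)
where Lᵢ(x) = Π_{j≠i} (x - xⱼ)/(xᵢ - xⱼ)

L_0(-2.2) = (-2.2 - (-2))/(-3 - (-2)) = 0.200000
L_1(-2.2) = (-2.2 - (-3))/(-2 - (-3)) = 0.800000

P(-2.2) = (-7)×L_0(-2.2) + 11×L_1(-2.2)
P(-2.2) = 7.400000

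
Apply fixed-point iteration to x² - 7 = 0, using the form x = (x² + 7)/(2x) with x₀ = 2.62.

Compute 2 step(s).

Equation: x² - 7 = 0
Fixed-point form: x = (x² + 7)/(2x)
x₀ = 2.62

x_1 = g(2.620000) = 2.645878
x_2 = g(2.645878) = 2.645751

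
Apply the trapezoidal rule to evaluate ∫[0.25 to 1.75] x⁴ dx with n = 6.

f(x) = x⁴
a = 0.25, b = 1.75, n = 6
h = (b - a)/n = 0.250000

Trapezoidal rule: (h/2)[f(x₀) + 2f(x₁) + 2f(x₂) + ... + f(xₙ)]

x_0 = 0.2500, f(x_0) = 0.003906, coefficient = 1
x_1 = 0.5000, f(x_1) = 0.062500, coefficient = 2
x_2 = 0.7500, f(x_2) = 0.316406, coefficient = 2
x_3 = 1.0000, f(x_3) = 1.000000, coefficient = 2
x_4 = 1.2500, f(x_4) = 2.441406, coefficient = 2
x_5 = 1.5000, f(x_5) = 5.062500, coefficient = 2
x_6 = 1.7500, f(x_6) = 9.378906, coefficient = 1

I ≈ (0.250000/2) × 27.148438 = 3.393555
Exact value: 3.282422
Error: 0.111133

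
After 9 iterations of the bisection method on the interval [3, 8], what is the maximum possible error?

Bisection error bound: |error| ≤ (b-a)/2^n
|error| ≤ (8 - 3)/2^9 = 5/2^9
|error| ≤ 0.0097656250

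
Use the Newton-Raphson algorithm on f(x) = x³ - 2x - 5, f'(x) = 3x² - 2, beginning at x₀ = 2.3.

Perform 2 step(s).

f(x) = x³ - 2x - 5
f'(x) = 3x² - 2
x₀ = 2.3

Newton-Raphson formula: x_{n+1} = x_n - f(x_n)/f'(x_n)

Iteration 1:
  f(2.300000) = 2.567000
  f'(2.300000) = 13.870000
  x_1 = 2.300000 - 2.567000/13.870000 = 2.114924
Iteration 2:
  f(2.114924) = 0.230006
  f'(2.114924) = 11.418714
  x_2 = 2.114924 - 0.230006/11.418714 = 2.094781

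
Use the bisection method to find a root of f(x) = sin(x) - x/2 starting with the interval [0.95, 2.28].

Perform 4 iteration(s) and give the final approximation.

f(x) = sin(x) - x/2
Initial interval: [0.95, 2.28]

Iteration 1:
  c_1 = (0.950000 + 2.280000)/2 = 1.615000
  f(c_1) = f(1.615000) = 0.191523
  f(a) × f(c) ≥ 0, new interval: [1.615000, 2.280000]
Iteration 2:
  c_2 = (1.615000 + 2.280000)/2 = 1.947500
  f(c_2) = f(1.947500) = -0.043868
  f(a) × f(c) < 0, new interval: [1.615000, 1.947500]
Iteration 3:
  c_3 = (1.615000 + 1.947500)/2 = 1.781250
  f(c_3) = f(1.781250) = 0.087311
  f(a) × f(c) ≥ 0, new interval: [1.781250, 1.947500]
Iteration 4:
  c_4 = (1.781250 + 1.947500)/2 = 1.864375
  f(c_4) = f(1.864375) = 0.025027
  f(a) × f(c) ≥ 0, new interval: [1.864375, 1.947500]

After 4 iteration(s), the approximation is c_4 = 1.864375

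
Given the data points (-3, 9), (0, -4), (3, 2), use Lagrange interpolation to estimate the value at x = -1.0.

Lagrange interpolation formula:
P(x) = Σ yᵢ × Lᵢ(x)
where Lᵢ(x) = Π_{j≠i} (x - xⱼ)/(xᵢ - xⱼ)

L_0(-1.0) = (-1.0 - 0)/(-3 - 0) × (-1.0 - 3)/(-3 - 3) = 0.222222
L_1(-1.0) = (-1.0 - (-3))/(0 - (-3)) × (-1.0 - 3)/(0 - 3) = 0.888889
L_2(-1.0) = (-1.0 - (-3))/(3 - (-3)) × (-1.0 - 0)/(3 - 0) = -0.111111

P(-1.0) = 9×L_0(-1.0) + (-4)×L_1(-1.0) + 2×L_2(-1.0)
P(-1.0) = -1.777778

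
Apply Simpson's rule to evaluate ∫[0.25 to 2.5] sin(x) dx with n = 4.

f(x) = sin(x)
a = 0.25, b = 2.5, n = 4
h = (b - a)/n = 0.562500

Simpson's rule: (h/3)[f(x₀) + 4f(x₁) + 2f(x₂) + ... + f(xₙ)]

x_0 = 0.2500, f(x_0) = 0.247404, coefficient = 1
x_1 = 0.8125, f(x_1) = 0.726009, coefficient = 4
x_2 = 1.3750, f(x_2) = 0.980893, coefficient = 2
x_3 = 1.9375, f(x_3) = 0.933514, coefficient = 4
x_4 = 2.5000, f(x_4) = 0.598472, coefficient = 1

I ≈ (0.562500/3) × 9.445754 = 1.771079
Exact value: 1.770056
Error: 0.001023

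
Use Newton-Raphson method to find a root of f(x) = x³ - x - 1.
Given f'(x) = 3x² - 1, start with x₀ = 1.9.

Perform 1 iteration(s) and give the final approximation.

f(x) = x³ - x - 1
f'(x) = 3x² - 1
x₀ = 1.9

Newton-Raphson formula: x_{n+1} = x_n - f(x_n)/f'(x_n)

Iteration 1:
  f(1.900000) = 3.959000
  f'(1.900000) = 9.830000
  x_1 = 1.900000 - 3.959000/9.830000 = 1.497253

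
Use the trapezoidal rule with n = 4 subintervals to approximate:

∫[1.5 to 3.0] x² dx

f(x) = x²
a = 1.5, b = 3.0, n = 4
h = (b - a)/n = 0.375000

Trapezoidal rule: (h/2)[f(x₀) + 2f(x₁) + 2f(x₂) + ... + f(xₙ)]

x_0 = 1.5000, f(x_0) = 2.250000, coefficient = 1
x_1 = 1.8750, f(x_1) = 3.515625, coefficient = 2
x_2 = 2.2500, f(x_2) = 5.062500, coefficient = 2
x_3 = 2.6250, f(x_3) = 6.890625, coefficient = 2
x_4 = 3.0000, f(x_4) = 9.000000, coefficient = 1

I ≈ (0.375000/2) × 42.187500 = 7.910156
Exact value: 7.875000
Error: 0.035156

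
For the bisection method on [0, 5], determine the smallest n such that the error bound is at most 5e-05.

We need (b-a)/2^n ≤ 5e-05
(5 - 0)/2^n ≤ 5e-05
5/2^n ≤ 5e-05
2^n ≥ 100000
n ≥ log₂(100000) = 16.61
n ≥ 17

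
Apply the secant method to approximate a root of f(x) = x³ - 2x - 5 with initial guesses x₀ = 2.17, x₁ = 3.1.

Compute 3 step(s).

f(x) = x³ - 2x - 5
x₀ = 2.17, x₁ = 3.1

Secant formula: x_{n+1} = x_n - f(x_n)(x_n - x_{n-1})/(f(x_n) - f(x_{n-1}))

Iteration 1:
  f(2.170000) = 0.878313
  f(3.100000) = 18.591000
  x_2 = 3.100000 - 18.591000×(3.100000 - 2.170000)/(18.591000 - 0.878313)
       = 2.123884
Iteration 2:
  f(3.100000) = 18.591000
  f(2.123884) = 0.332829
  x_3 = 2.123884 - 0.332829×(2.123884 - 3.100000)/(0.332829 - 18.591000)
       = 2.106091
Iteration 3:
  f(2.123884) = 0.332829
  f(2.106091) = 0.129633
  x_4 = 2.106091 - 0.129633×(2.106091 - 2.123884)/(0.129633 - 0.332829)
       = 2.094739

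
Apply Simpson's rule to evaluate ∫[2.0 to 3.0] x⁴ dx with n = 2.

f(x) = x⁴
a = 2.0, b = 3.0, n = 2
h = (b - a)/n = 0.500000

Simpson's rule: (h/3)[f(x₀) + 4f(x₁) + 2f(x₂) + ... + f(xₙ)]

x_0 = 2.0000, f(x_0) = 16.000000, coefficient = 1
x_1 = 2.5000, f(x_1) = 39.062500, coefficient = 4
x_2 = 3.0000, f(x_2) = 81.000000, coefficient = 1

I ≈ (0.500000/3) × 253.250000 = 42.208333
Exact value: 42.200000
Error: 0.008333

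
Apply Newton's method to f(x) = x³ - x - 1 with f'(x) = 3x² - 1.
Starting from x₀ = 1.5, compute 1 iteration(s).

f(x) = x³ - x - 1
f'(x) = 3x² - 1
x₀ = 1.5

Newton-Raphson formula: x_{n+1} = x_n - f(x_n)/f'(x_n)

Iteration 1:
  f(1.500000) = 0.875000
  f'(1.500000) = 5.750000
  x_1 = 1.500000 - 0.875000/5.750000 = 1.347826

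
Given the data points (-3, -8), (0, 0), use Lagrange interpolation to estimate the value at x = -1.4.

Lagrange interpolation formula:
P(x) = Σ yᵢ × Lᵢ(x)
where Lᵢ(x) = Π_{j≠i} (x - xⱼ)/(xᵢ - xⱼ)

L_0(-1.4) = (-1.4 - 0)/(-3 - 0) = 0.466667
L_1(-1.4) = (-1.4 - (-3))/(0 - (-3)) = 0.533333

P(-1.4) = (-8)×L_0(-1.4) + 0×L_1(-1.4)
P(-1.4) = -3.733333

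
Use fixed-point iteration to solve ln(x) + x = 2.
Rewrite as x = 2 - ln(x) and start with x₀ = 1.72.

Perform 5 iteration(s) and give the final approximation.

Equation: ln(x) + x = 2
Fixed-point form: x = 2 - ln(x)
x₀ = 1.72

x_1 = g(1.720000) = 1.457676
x_2 = g(1.457676) = 1.623157
x_3 = g(1.623157) = 1.515627
x_4 = g(1.515627) = 1.584171
x_5 = g(1.584171) = 1.539939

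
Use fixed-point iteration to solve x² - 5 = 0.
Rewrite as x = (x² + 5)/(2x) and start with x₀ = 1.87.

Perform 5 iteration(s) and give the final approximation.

Equation: x² - 5 = 0
Fixed-point form: x = (x² + 5)/(2x)
x₀ = 1.87

x_1 = g(1.870000) = 2.271898
x_2 = g(2.271898) = 2.236351
x_3 = g(2.236351) = 2.236068
x_4 = g(2.236068) = 2.236068
x_5 = g(2.236068) = 2.236068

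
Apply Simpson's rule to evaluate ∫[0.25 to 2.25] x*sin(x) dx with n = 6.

f(x) = x*sin(x)
a = 0.25, b = 2.25, n = 6
h = (b - a)/n = 0.333333

Simpson's rule: (h/3)[f(x₀) + 4f(x₁) + 2f(x₂) + ... + f(xₙ)]

x_0 = 0.2500, f(x_0) = 0.061851, coefficient = 1
x_1 = 0.5833, f(x_1) = 0.321305, coefficient = 4
x_2 = 0.9167, f(x_2) = 0.727446, coefficient = 2
x_3 = 1.2500, f(x_3) = 1.186231, coefficient = 4
x_4 = 1.5833, f(x_4) = 1.583209, coefficient = 2
x_5 = 1.9167, f(x_5) = 1.803163, coefficient = 4
x_6 = 2.2500, f(x_6) = 1.750665, coefficient = 1

I ≈ (0.333333/3) × 19.676623 = 2.186291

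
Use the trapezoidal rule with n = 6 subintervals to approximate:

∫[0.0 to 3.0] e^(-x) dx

f(x) = e^(-x)
a = 0.0, b = 3.0, n = 6
h = (b - a)/n = 0.500000

Trapezoidal rule: (h/2)[f(x₀) + 2f(x₁) + 2f(x₂) + ... + f(xₙ)]

x_0 = 0.0000, f(x_0) = 1.000000, coefficient = 1
x_1 = 0.5000, f(x_1) = 0.606531, coefficient = 2
x_2 = 1.0000, f(x_2) = 0.367879, coefficient = 2
x_3 = 1.5000, f(x_3) = 0.223130, coefficient = 2
x_4 = 2.0000, f(x_4) = 0.135335, coefficient = 2
x_5 = 2.5000, f(x_5) = 0.082085, coefficient = 2
x_6 = 3.0000, f(x_6) = 0.049787, coefficient = 1

I ≈ (0.500000/2) × 3.879708 = 0.969927
Exact value: 0.950213
Error: 0.019714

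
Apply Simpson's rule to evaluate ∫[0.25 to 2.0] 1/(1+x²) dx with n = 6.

f(x) = 1/(1+x²)
a = 0.25, b = 2.0, n = 6
h = (b - a)/n = 0.291667

Simpson's rule: (h/3)[f(x₀) + 4f(x₁) + 2f(x₂) + ... + f(xₙ)]

x_0 = 0.2500, f(x_0) = 0.941176, coefficient = 1
x_1 = 0.5417, f(x_1) = 0.773154, coefficient = 4
x_2 = 0.8333, f(x_2) = 0.590164, coefficient = 2
x_3 = 1.1250, f(x_3) = 0.441379, coefficient = 4
x_4 = 1.4167, f(x_4) = 0.332564, coefficient = 2
x_5 = 1.7083, f(x_5) = 0.255206, coefficient = 4
x_6 = 2.0000, f(x_6) = 0.200000, coefficient = 1

I ≈ (0.291667/3) × 8.865590 = 0.861932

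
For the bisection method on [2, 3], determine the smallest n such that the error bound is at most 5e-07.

We need (b-a)/2^n ≤ 5e-07
(3 - 2)/2^n ≤ 5e-07
1/2^n ≤ 5e-07
2^n ≥ 2000000
n ≥ log₂(2000000) = 20.93
n ≥ 21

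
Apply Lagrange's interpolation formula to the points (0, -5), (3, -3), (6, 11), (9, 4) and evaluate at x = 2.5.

Lagrange interpolation formula:
P(x) = Σ yᵢ × Lᵢ(x)
where Lᵢ(x) = Π_{j≠i} (x - xⱼ)/(xᵢ - xⱼ)

L_0(2.5) = (2.5 - 3)/(0 - 3) × (2.5 - 6)/(0 - 6) × (2.5 - 9)/(0 - 9) = 0.070216
L_1(2.5) = (2.5 - 0)/(3 - 0) × (2.5 - 6)/(3 - 6) × (2.5 - 9)/(3 - 9) = 1.053241
L_2(2.5) = (2.5 - 0)/(6 - 0) × (2.5 - 3)/(6 - 3) × (2.5 - 9)/(6 - 9) = -0.150463
L_3(2.5) = (2.5 - 0)/(9 - 0) × (2.5 - 3)/(9 - 3) × (2.5 - 6)/(9 - 6) = 0.027006

P(2.5) = (-5)×L_0(2.5) + (-3)×L_1(2.5) + 11×L_2(2.5) + 4×L_3(2.5)
P(2.5) = -5.057870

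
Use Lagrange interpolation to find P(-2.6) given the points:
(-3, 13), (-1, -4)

Lagrange interpolation formula:
P(x) = Σ yᵢ × Lᵢ(x)
where Lᵢ(x) = Π_{j≠i} (x - xⱼ)/(xᵢ - xⱼ)

L_0(-2.6) = (-2.6 - (-1))/(-3 - (-1)) = 0.800000
L_1(-2.6) = (-2.6 - (-3))/(-1 - (-3)) = 0.200000

P(-2.6) = 13×L_0(-2.6) + (-4)×L_1(-2.6)
P(-2.6) = 9.600000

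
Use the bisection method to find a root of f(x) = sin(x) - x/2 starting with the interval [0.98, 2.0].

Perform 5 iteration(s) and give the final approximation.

f(x) = sin(x) - x/2
Initial interval: [0.98, 2.0]

Iteration 1:
  c_1 = (0.980000 + 2.000000)/2 = 1.490000
  f(c_1) = f(1.490000) = 0.251738
  f(a) × f(c) ≥ 0, new interval: [1.490000, 2.000000]
Iteration 2:
  c_2 = (1.490000 + 2.000000)/2 = 1.745000
  f(c_2) = f(1.745000) = 0.112365
  f(a) × f(c) ≥ 0, new interval: [1.745000, 2.000000]
Iteration 3:
  c_3 = (1.745000 + 2.000000)/2 = 1.872500
  f(c_3) = f(1.872500) = 0.018582
  f(a) × f(c) ≥ 0, new interval: [1.872500, 2.000000]
Iteration 4:
  c_4 = (1.872500 + 2.000000)/2 = 1.936250
  f(c_4) = f(1.936250) = -0.034163
  f(a) × f(c) < 0, new interval: [1.872500, 1.936250]
Iteration 5:
  c_5 = (1.872500 + 1.936250)/2 = 1.904375
  f(c_5) = f(1.904375) = -0.007311
  f(a) × f(c) < 0, new interval: [1.872500, 1.904375]

After 5 iteration(s), the approximation is c_5 = 1.904375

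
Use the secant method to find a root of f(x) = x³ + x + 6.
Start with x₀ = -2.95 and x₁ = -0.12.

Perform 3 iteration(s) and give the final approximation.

f(x) = x³ + x + 6
x₀ = -2.95, x₁ = -0.12

Secant formula: x_{n+1} = x_n - f(x_n)(x_n - x_{n-1})/(f(x_n) - f(x_{n-1}))

Iteration 1:
  f(-2.950000) = -22.622375
  f(-0.120000) = 5.878272
  x_2 = -0.120000 - 5.878272×(-0.120000 - (-2.950000))/(5.878272 - (-22.622375))
       = -0.703689
Iteration 2:
  f(-0.120000) = 5.878272
  f(-0.703689) = 4.947860
  x_3 = -0.703689 - 4.947860×(-0.703689 - (-0.120000))/(4.947860 - 5.878272)
       = -3.807701
Iteration 3:
  f(-0.703689) = 4.947860
  f(-3.807701) = -53.013997
  x_4 = -3.807701 - (-53.013997)×(-3.807701 - (-0.703689))/(-53.013997 - 4.947860)
       = -0.968660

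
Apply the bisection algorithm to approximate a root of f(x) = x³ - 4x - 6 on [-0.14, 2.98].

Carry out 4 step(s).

f(x) = x³ - 4x - 6
Initial interval: [-0.14, 2.98]

Iteration 1:
  c_1 = (-0.140000 + 2.980000)/2 = 1.420000
  f(c_1) = f(1.420000) = -8.816712
  f(a) × f(c) ≥ 0, new interval: [1.420000, 2.980000]
Iteration 2:
  c_2 = (1.420000 + 2.980000)/2 = 2.200000
  f(c_2) = f(2.200000) = -4.152000
  f(a) × f(c) ≥ 0, new interval: [2.200000, 2.980000]
Iteration 3:
  c_3 = (2.200000 + 2.980000)/2 = 2.590000
  f(c_3) = f(2.590000) = 1.013979
  f(a) × f(c) < 0, new interval: [2.200000, 2.590000]
Iteration 4:
  c_4 = (2.200000 + 2.590000)/2 = 2.395000
  f(c_4) = f(2.395000) = -1.842220
  f(a) × f(c) ≥ 0, new interval: [2.395000, 2.590000]

After 4 iteration(s), the approximation is c_4 = 2.395000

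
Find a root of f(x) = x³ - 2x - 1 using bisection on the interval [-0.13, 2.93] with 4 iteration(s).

f(x) = x³ - 2x - 1
Initial interval: [-0.13, 2.93]

Iteration 1:
  c_1 = (-0.130000 + 2.930000)/2 = 1.400000
  f(c_1) = f(1.400000) = -1.056000
  f(a) × f(c) ≥ 0, new interval: [1.400000, 2.930000]
Iteration 2:
  c_2 = (1.400000 + 2.930000)/2 = 2.165000
  f(c_2) = f(2.165000) = 4.817842
  f(a) × f(c) < 0, new interval: [1.400000, 2.165000]
Iteration 3:
  c_3 = (1.400000 + 2.165000)/2 = 1.782500
  f(c_3) = f(1.782500) = 1.098548
  f(a) × f(c) < 0, new interval: [1.400000, 1.782500]
Iteration 4:
  c_4 = (1.400000 + 1.782500)/2 = 1.591250
  f(c_4) = f(1.591250) = -0.153333
  f(a) × f(c) ≥ 0, new interval: [1.591250, 1.782500]

After 4 iteration(s), the approximation is c_4 = 1.591250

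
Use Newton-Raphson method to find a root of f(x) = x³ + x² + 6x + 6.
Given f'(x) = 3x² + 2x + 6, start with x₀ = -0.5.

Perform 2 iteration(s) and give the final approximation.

f(x) = x³ + x² + 6x + 6
f'(x) = 3x² + 2x + 6
x₀ = -0.5

Newton-Raphson formula: x_{n+1} = x_n - f(x_n)/f'(x_n)

Iteration 1:
  f(-0.500000) = 3.125000
  f'(-0.500000) = 5.750000
  x_1 = -0.500000 - 3.125000/5.750000 = -1.043478
Iteration 2:
  f(-1.043478) = -0.308211
  f'(-1.043478) = 7.179584
  x_2 = -1.043478 - (-0.308211)/7.179584 = -1.000549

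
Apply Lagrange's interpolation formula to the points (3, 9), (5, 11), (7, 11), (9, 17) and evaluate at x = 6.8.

Lagrange interpolation formula:
P(x) = Σ yᵢ × Lᵢ(x)
where Lᵢ(x) = Π_{j≠i} (x - xⱼ)/(xᵢ - xⱼ)

L_0(6.8) = (6.8 - 5)/(3 - 5) × (6.8 - 7)/(3 - 7) × (6.8 - 9)/(3 - 9) = -0.016500
L_1(6.8) = (6.8 - 3)/(5 - 3) × (6.8 - 7)/(5 - 7) × (6.8 - 9)/(5 - 9) = 0.104500
L_2(6.8) = (6.8 - 3)/(7 - 3) × (6.8 - 5)/(7 - 5) × (6.8 - 9)/(7 - 9) = 0.940500
L_3(6.8) = (6.8 - 3)/(9 - 3) × (6.8 - 5)/(9 - 5) × (6.8 - 7)/(9 - 7) = -0.028500

P(6.8) = 9×L_0(6.8) + 11×L_1(6.8) + 11×L_2(6.8) + 17×L_3(6.8)
P(6.8) = 10.862000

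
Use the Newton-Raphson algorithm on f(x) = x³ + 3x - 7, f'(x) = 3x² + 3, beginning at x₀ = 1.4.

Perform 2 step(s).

f(x) = x³ + 3x - 7
f'(x) = 3x² + 3
x₀ = 1.4

Newton-Raphson formula: x_{n+1} = x_n - f(x_n)/f'(x_n)

Iteration 1:
  f(1.400000) = -0.056000
  f'(1.400000) = 8.880000
  x_1 = 1.400000 - (-0.056000)/8.880000 = 1.406306
Iteration 2:
  f(1.406306) = 0.000167
  f'(1.406306) = 8.933092
  x_2 = 1.406306 - 0.000167/8.933092 = 1.406288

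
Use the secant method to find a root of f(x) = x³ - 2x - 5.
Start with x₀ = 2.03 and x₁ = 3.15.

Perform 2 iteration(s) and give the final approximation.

f(x) = x³ - 2x - 5
x₀ = 2.03, x₁ = 3.15

Secant formula: x_{n+1} = x_n - f(x_n)(x_n - x_{n-1})/(f(x_n) - f(x_{n-1}))

Iteration 1:
  f(2.030000) = -0.694573
  f(3.150000) = 19.955875
  x_2 = 3.150000 - 19.955875×(3.150000 - 2.030000)/(19.955875 - (-0.694573))
       = 2.067671
Iteration 2:
  f(3.150000) = 19.955875
  f(2.067671) = -0.295505
  x_3 = 2.067671 - (-0.295505)×(2.067671 - 3.150000)/(-0.295505 - 19.955875)
       = 2.083464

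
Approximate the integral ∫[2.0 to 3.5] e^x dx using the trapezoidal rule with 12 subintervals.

f(x) = e^x
a = 2.0, b = 3.5, n = 12
h = (b - a)/n = 0.125000

Trapezoidal rule: (h/2)[f(x₀) + 2f(x₁) + 2f(x₂) + ... + f(xₙ)]

x_0 = 2.0000, f(x_0) = 7.389056, coefficient = 1
x_1 = 2.1250, f(x_1) = 8.372897, coefficient = 2
x_2 = 2.2500, f(x_2) = 9.487736, coefficient = 2
x_3 = 2.3750, f(x_3) = 10.751013, coefficient = 2
x_4 = 2.5000, f(x_4) = 12.182494, coefficient = 2
x_5 = 2.6250, f(x_5) = 13.804574, coefficient = 2
x_6 = 2.7500, f(x_6) = 15.642632, coefficient = 2
x_7 = 2.8750, f(x_7) = 17.725424, coefficient = 2
x_8 = 3.0000, f(x_8) = 20.085537, coefficient = 2
x_9 = 3.1250, f(x_9) = 22.759895, coefficient = 2
x_10 = 3.2500, f(x_10) = 25.790340, coefficient = 2
x_11 = 3.3750, f(x_11) = 29.224284, coefficient = 2
x_12 = 3.5000, f(x_12) = 33.115452, coefficient = 1

I ≈ (0.125000/2) × 412.158161 = 25.759885
Exact value: 25.726396
Error: 0.033489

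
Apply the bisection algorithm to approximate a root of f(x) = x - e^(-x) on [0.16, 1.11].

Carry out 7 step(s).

f(x) = x - e^(-x)
Initial interval: [0.16, 1.11]

Iteration 1:
  c_1 = (0.160000 + 1.110000)/2 = 0.635000
  f(c_1) = f(0.635000) = 0.105065
  f(a) × f(c) < 0, new interval: [0.160000, 0.635000]
Iteration 2:
  c_2 = (0.160000 + 0.635000)/2 = 0.397500
  f(c_2) = f(0.397500) = -0.274498
  f(a) × f(c) ≥ 0, new interval: [0.397500, 0.635000]
Iteration 3:
  c_3 = (0.397500 + 0.635000)/2 = 0.516250
  f(c_3) = f(0.516250) = -0.080504
  f(a) × f(c) ≥ 0, new interval: [0.516250, 0.635000]
Iteration 4:
  c_4 = (0.516250 + 0.635000)/2 = 0.575625
  f(c_4) = f(0.575625) = 0.013272
  f(a) × f(c) < 0, new interval: [0.516250, 0.575625]
Iteration 5:
  c_5 = (0.516250 + 0.575625)/2 = 0.545937
  f(c_5) = f(0.545937) = -0.033361
  f(a) × f(c) ≥ 0, new interval: [0.545937, 0.575625]
Iteration 6:
  c_6 = (0.545937 + 0.575625)/2 = 0.560781
  f(c_6) = f(0.560781) = -0.009982
  f(a) × f(c) ≥ 0, new interval: [0.560781, 0.575625]
Iteration 7:
  c_7 = (0.560781 + 0.575625)/2 = 0.568203
  f(c_7) = f(0.568203) = 0.001661
  f(a) × f(c) < 0, new interval: [0.560781, 0.568203]

After 7 iteration(s), the approximation is c_7 = 0.568203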